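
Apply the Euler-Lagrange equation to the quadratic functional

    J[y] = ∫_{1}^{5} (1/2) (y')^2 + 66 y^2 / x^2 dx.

The Lagrangian is L = (1/2) (y')^2 + 66 y^2 / x^2.
Compute ∂L/∂y = 132y/x^2, ∂L/∂y' = y'.
The Euler-Lagrange equation d/dx(∂L/∂y') − ∂L/∂y = 0 reduces to
    y'' − 132/x^2 · y = 0  (x > 0).
Its general solution is
    y(x) = A x^12 + B x^(-11),
with A, B fixed by the endpoint conditions.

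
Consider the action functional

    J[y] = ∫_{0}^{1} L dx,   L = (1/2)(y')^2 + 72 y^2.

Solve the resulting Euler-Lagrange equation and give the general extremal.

The Lagrangian is L = (1/2)(y')^2 + 72 y^2.
∂L/∂y = 144y.
∂L/∂y' = y'.
The Euler-Lagrange equation d/dx(∂L/∂y') − ∂L/∂y = 0 becomes:
    y'' - 144 y = 0
General solution: y(x) = A e^(12x) + B e^(-12x), where A and B are arbitrary constants fixed by the endpoint conditions.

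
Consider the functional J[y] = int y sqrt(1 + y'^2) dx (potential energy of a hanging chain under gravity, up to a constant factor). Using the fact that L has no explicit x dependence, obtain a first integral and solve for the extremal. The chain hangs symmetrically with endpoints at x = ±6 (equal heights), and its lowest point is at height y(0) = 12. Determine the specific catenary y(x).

The Lagrangian L(y, y') = y sqrt(1 + y'^2) has no explicit x dependence, so the Beltrami identity applies:
    L − y' ∂L/∂y' = C.
Compute ∂L/∂y' = y · y' / sqrt(1 + y'^2). Then
    L − y' ∂L/∂y'
    = y sqrt(1 + y'^2) − y · y'^2 / sqrt(1 + y'^2)
    = y (1 + y'^2 − y'^2) / sqrt(1 + y'^2)
    = y / sqrt(1 + y'^2) = C.
Squaring gives y^2 = C^2 (1 + y'^2), i.e.
    y'^2 = y^2 / C^2 − 1.
Separating variables,
    dy / sqrt(y^2 − C^2) = dx / C,
and integrating gives arccosh(y / C) = (x − a)/C, so
    y(x) = C cosh((x − a)/C),
the catenary. The constants C and a are fixed by the two endpoint conditions (and, for the hanging-chain problem, the length constraint selects C).
Now fit the given data. The endpoints x = ±6 are symmetric at equal height, so the catenary is even about its minimum: a = 0 and y(x) = C cosh(x/C). The lowest point is y(0) = C cosh(0) = C, and we are told y(0) = 12, so C = 12. Therefore
    y(x) = 12 cosh(x/12),
and at the endpoints
    y(±6) = 12 cosh(6/12).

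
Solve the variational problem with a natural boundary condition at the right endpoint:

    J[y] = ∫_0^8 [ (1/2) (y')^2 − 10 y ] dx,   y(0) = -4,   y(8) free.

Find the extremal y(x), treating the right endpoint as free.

The Lagrangian L = (1/2) (y')^2 − 10 y gives
    ∂L/∂y = −10,   ∂L/∂y' = y'.
Euler-Lagrange: d/dx(y') − (−10) = 0, i.e. y'' + 10 = 0, so
    y(x) = −(10/2) x^2 + C1 x + C2.
Fixed left endpoint y(0) = -4 ⇒ C2 = -4.
The right endpoint x = 8 is free, so the natural (transversality) condition is ∂L/∂y' |_{x=8} = 0, i.e. y'(8) = 0.
Compute y'(x) = −10 x + C1, so y'(8) = −80 + C1 = 0 ⇒ C1 = 80.
Therefore the extremal is
    y(x) = −5 x^2 + 80 x − 4.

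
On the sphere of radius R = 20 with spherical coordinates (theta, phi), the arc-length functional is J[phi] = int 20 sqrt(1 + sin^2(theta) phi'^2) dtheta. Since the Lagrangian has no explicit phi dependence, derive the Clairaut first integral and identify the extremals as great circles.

On the sphere of radius R = 20 with spherical coordinates (θ, φ), the induced metric is
    ds^2 = 400(dθ^2 + sin^2(θ) dφ^2).
Parameterise by θ; the arc-length functional is
    J[φ] = ∫ 20 sqrt(1 + sin^2(θ) (dφ/dθ)^2) dθ,
so L = 20 sqrt(1 + sin^2(θ) φ'^2). Compute
    ∂L/∂φ = 0  (L has no explicit φ dependence),
    ∂L/∂φ' = 20 sin^2(θ) φ' / sqrt(1 + sin^2(θ) φ'^2).
Since ∂L/∂φ = 0, the Euler-Lagrange equation
    d/dθ(∂L/∂φ') − ∂L/∂φ = 0
reduces to d/dθ(∂L/∂φ') = 0, i.e. the momentum conjugate to φ is conserved:
    20 sin^2(θ) φ' / sqrt(1 + sin^2(θ) φ'^2) = C.
The overall factor of 20 is constant, so dividing through gives Clairaut's relation sin^2(θ) φ' / sqrt(1 + sin^2(θ) φ'^2) = C' (with C' = C/20). Solving for φ' and integrating gives the great-circle family
    cot(θ) = A cos(φ − φ_0),
i.e. the intersection of the sphere with a plane through the origin. The two constants A and φ_0 (equivalently C and one phase) are fixed by the two endpoint conditions.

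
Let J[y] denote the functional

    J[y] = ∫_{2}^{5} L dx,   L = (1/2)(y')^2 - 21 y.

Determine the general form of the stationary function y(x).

The Lagrangian is L = (1/2)(y')^2 - 21 y.
∂L/∂y = -21.
∂L/∂y' = y'.
The Euler-Lagrange equation d/dx(∂L/∂y') − ∂L/∂y = 0 becomes:
    y'' + 21 = 0
General solution: y(x) = -(21/2) x^2 + A x + B, where A and B are arbitrary constants fixed by the endpoint conditions.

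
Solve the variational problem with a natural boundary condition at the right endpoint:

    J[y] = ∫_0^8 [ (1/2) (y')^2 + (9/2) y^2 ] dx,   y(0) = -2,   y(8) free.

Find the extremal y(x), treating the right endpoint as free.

The Lagrangian L = (1/2) (y')^2 + (9/2) y^2 gives
    ∂L/∂y = 9 y,   ∂L/∂y' = y'.
Euler-Lagrange: y'' − 9 y = 0.
With k = 3, the general solution is
    y(x) = A cosh(3 x) + B sinh(3 x).
Fixed left endpoint y(0) = -2 ⇒ A = -2.
The right endpoint x = 8 is free, so the natural (transversality) condition is ∂L/∂y' |_{x=8} = 0, i.e. y'(8) = 0.
Compute y'(x) = A k sinh(k x) + B k cosh(k x), so
    y'(8) = A k sinh(k·8) + B k cosh(k·8) = 0
    ⇒ B = −A tanh(k·8) = 2 tanh(3·8).
Therefore the extremal is
    y(x) = −2 cosh(3 x) + 2 tanh(3·8) sinh(3 x).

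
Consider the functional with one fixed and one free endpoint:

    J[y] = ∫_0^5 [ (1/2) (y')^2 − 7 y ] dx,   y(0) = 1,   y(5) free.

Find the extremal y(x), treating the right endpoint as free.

The Lagrangian L = (1/2) (y')^2 − 7 y gives
    ∂L/∂y = −7,   ∂L/∂y' = y'.
Euler-Lagrange: d/dx(y') − (−7) = 0, i.e. y'' + 7 = 0, so
    y(x) = −(7/2) x^2 + C1 x + C2.
Fixed left endpoint y(0) = 1 ⇒ C2 = 1.
The right endpoint x = 5 is free, so the natural (transversality) condition is ∂L/∂y' |_{x=5} = 0, i.e. y'(5) = 0.
Compute y'(x) = −7 x + C1, so y'(5) = −35 + C1 = 0 ⇒ C1 = 35.
Therefore the extremal is
    y(x) = −(7/2) x^2 + 35 x + 1.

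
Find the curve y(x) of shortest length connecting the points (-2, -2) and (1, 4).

Arc-length functional: J[y] = ∫ sqrt(1 + (y')^2) dx.
Lagrangian L = sqrt(1 + (y')^2) has no explicit y dependence, so ∂L/∂y = 0 and the Euler-Lagrange equation gives
    d/dx( y' / sqrt(1 + (y')^2) ) = 0  ⇒  y' / sqrt(1 + (y')^2) = const.
Hence y' is constant, so y(x) is affine.
Fitting the endpoints (-2, -2) and (1, 4):
    slope m = (4 − (-2)) / (1 − (-2)) = 2,
    intercept c = (-2) − m·(-2) = 2.
Extremal: y(x) = 2 x + 2.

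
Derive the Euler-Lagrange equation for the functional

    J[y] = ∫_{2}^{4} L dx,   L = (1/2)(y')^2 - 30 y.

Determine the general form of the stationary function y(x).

The Lagrangian is L = (1/2)(y')^2 - 30 y.
∂L/∂y = -30.
∂L/∂y' = y'.
The Euler-Lagrange equation d/dx(∂L/∂y') − ∂L/∂y = 0 becomes:
    y'' + 30 = 0
General solution: y(x) = -15 x^2 + A x + B, where A and B are arbitrary constants fixed by the endpoint conditions.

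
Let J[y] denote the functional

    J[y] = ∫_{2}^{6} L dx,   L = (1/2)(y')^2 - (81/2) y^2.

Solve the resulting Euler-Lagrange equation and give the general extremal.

The Lagrangian is L = (1/2)(y')^2 - (81/2) y^2.
∂L/∂y = -81y.
∂L/∂y' = y'.
The Euler-Lagrange equation d/dx(∂L/∂y') − ∂L/∂y = 0 becomes:
    y'' + 81 y = 0
General solution: y(x) = A sin(9x) + B cos(9x), where A and B are arbitrary constants fixed by the endpoint conditions.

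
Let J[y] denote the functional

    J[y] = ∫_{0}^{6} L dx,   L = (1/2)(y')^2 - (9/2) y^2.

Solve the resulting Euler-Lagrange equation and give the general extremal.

The Lagrangian is L = (1/2)(y')^2 - (9/2) y^2.
∂L/∂y = -9y.
∂L/∂y' = y'.
The Euler-Lagrange equation d/dx(∂L/∂y') − ∂L/∂y = 0 becomes:
    y'' + 9 y = 0
General solution: y(x) = A sin(3x) + B cos(3x), where A and B are arbitrary constants fixed by the endpoint conditions.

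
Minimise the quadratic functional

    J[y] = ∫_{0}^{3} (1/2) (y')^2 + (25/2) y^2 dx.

The Lagrangian is L = (1/2) (y')^2 + (25/2) y^2.
Compute ∂L/∂y = 25y, ∂L/∂y' = y'.
The Euler-Lagrange equation d/dx(∂L/∂y') − ∂L/∂y = 0 reduces to
    y'' − 25 y = 0.
Its general solution is
    y(x) = A e^(5x) + B e^(−5x),
with A, B fixed by the endpoint conditions.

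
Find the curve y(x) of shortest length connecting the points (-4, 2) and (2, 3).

Arc-length functional: J[y] = ∫ sqrt(1 + (y')^2) dx.
Lagrangian L = sqrt(1 + (y')^2) has no explicit y dependence, so ∂L/∂y = 0 and the Euler-Lagrange equation gives
    d/dx( y' / sqrt(1 + (y')^2) ) = 0  ⇒  y' / sqrt(1 + (y')^2) = const.
Hence y' is constant, so y(x) is affine.
Fitting the endpoints (-4, 2) and (2, 3):
    slope m = (3 − 2) / (2 − (-4)) = 1/6,
    intercept c = 2 − m·(-4) = 8/3.
Extremal: y(x) = (1/6) x + 8/3.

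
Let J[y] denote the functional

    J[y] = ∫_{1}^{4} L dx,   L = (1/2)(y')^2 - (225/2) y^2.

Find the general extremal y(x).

The Lagrangian is L = (1/2)(y')^2 - (225/2) y^2.
∂L/∂y = -225y.
∂L/∂y' = y'.
The Euler-Lagrange equation d/dx(∂L/∂y') − ∂L/∂y = 0 becomes:
    y'' + 225 y = 0
General solution: y(x) = A sin(15x) + B cos(15x), where A and B are arbitrary constants fixed by the endpoint conditions.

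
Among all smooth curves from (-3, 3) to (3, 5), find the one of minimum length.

Arc-length functional: J[y] = ∫ sqrt(1 + (y')^2) dx.
Lagrangian L = sqrt(1 + (y')^2) has no explicit y dependence, so ∂L/∂y = 0 and the Euler-Lagrange equation gives
    d/dx( y' / sqrt(1 + (y')^2) ) = 0  ⇒  y' / sqrt(1 + (y')^2) = const.
Hence y' is constant, so y(x) is affine.
Fitting the endpoints (-3, 3) and (3, 5):
    slope m = (5 − 3) / (3 − (-3)) = 1/3,
    intercept c = 3 − m·(-3) = 4.
Extremal: y(x) = (1/3) x + 4.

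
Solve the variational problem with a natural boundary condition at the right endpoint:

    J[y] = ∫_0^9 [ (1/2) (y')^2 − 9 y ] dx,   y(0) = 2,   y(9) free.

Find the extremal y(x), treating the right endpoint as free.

The Lagrangian L = (1/2) (y')^2 − 9 y gives
    ∂L/∂y = −9,   ∂L/∂y' = y'.
Euler-Lagrange: d/dx(y') − (−9) = 0, i.e. y'' + 9 = 0, so
    y(x) = −(9/2) x^2 + C1 x + C2.
Fixed left endpoint y(0) = 2 ⇒ C2 = 2.
The right endpoint x = 9 is free, so the natural (transversality) condition is ∂L/∂y' |_{x=9} = 0, i.e. y'(9) = 0.
Compute y'(x) = −9 x + C1, so y'(9) = −81 + C1 = 0 ⇒ C1 = 81.
Therefore the extremal is
    y(x) = −(9/2) x^2 + 81 x + 2.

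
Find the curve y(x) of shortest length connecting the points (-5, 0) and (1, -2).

Arc-length functional: J[y] = ∫ sqrt(1 + (y')^2) dx.
Lagrangian L = sqrt(1 + (y')^2) has no explicit y dependence, so ∂L/∂y = 0 and the Euler-Lagrange equation gives
    d/dx( y' / sqrt(1 + (y')^2) ) = 0  ⇒  y' / sqrt(1 + (y')^2) = const.
Hence y' is constant, so y(x) is affine.
Fitting the endpoints (-5, 0) and (1, -2):
    slope m = ((-2) − 0) / (1 − (-5)) = -1/3,
    intercept c = 0 − m·(-5) = -5/3.
Extremal: y(x) = (-1/3) x - 5/3.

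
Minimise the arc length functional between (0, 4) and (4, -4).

Arc-length functional: J[y] = ∫ sqrt(1 + (y')^2) dx.
Lagrangian L = sqrt(1 + (y')^2) has no explicit y dependence, so ∂L/∂y = 0 and the Euler-Lagrange equation gives
    d/dx( y' / sqrt(1 + (y')^2) ) = 0  ⇒  y' / sqrt(1 + (y')^2) = const.
Hence y' is constant, so y(x) is affine.
Fitting the endpoints (0, 4) and (4, -4):
    slope m = ((-4) − 4) / (4 − 0) = -2,
    intercept c = 4 − m·0 = 4.
Extremal: y(x) = -2 x + 4.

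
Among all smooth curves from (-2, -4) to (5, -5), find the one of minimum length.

Arc-length functional: J[y] = ∫ sqrt(1 + (y')^2) dx.
Lagrangian L = sqrt(1 + (y')^2) has no explicit y dependence, so ∂L/∂y = 0 and the Euler-Lagrange equation gives
    d/dx( y' / sqrt(1 + (y')^2) ) = 0  ⇒  y' / sqrt(1 + (y')^2) = const.
Hence y' is constant, so y(x) is affine.
Fitting the endpoints (-2, -4) and (5, -5):
    slope m = ((-5) − (-4)) / (5 − (-2)) = -1/7,
    intercept c = (-4) − m·(-2) = -30/7.
Extremal: y(x) = (-1/7) x - 30/7.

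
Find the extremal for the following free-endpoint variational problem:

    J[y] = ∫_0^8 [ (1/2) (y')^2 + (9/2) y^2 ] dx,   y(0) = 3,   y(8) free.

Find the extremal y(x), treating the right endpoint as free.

The Lagrangian L = (1/2) (y')^2 + (9/2) y^2 gives
    ∂L/∂y = 9 y,   ∂L/∂y' = y'.
Euler-Lagrange: y'' − 9 y = 0.
With k = 3, the general solution is
    y(x) = A cosh(3 x) + B sinh(3 x).
Fixed left endpoint y(0) = 3 ⇒ A = 3.
The right endpoint x = 8 is free, so the natural (transversality) condition is ∂L/∂y' |_{x=8} = 0, i.e. y'(8) = 0.
Compute y'(x) = A k sinh(k x) + B k cosh(k x), so
    y'(8) = A k sinh(k·8) + B k cosh(k·8) = 0
    ⇒ B = −A tanh(k·8) = − 3 tanh(3·8).
Therefore the extremal is
    y(x) = 3 cosh(3 x) − 3 tanh(3·8) sinh(3 x).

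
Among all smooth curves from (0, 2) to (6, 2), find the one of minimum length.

Arc-length functional: J[y] = ∫ sqrt(1 + (y')^2) dx.
Lagrangian L = sqrt(1 + (y')^2) has no explicit y dependence, so ∂L/∂y = 0 and the Euler-Lagrange equation gives
    d/dx( y' / sqrt(1 + (y')^2) ) = 0  ⇒  y' / sqrt(1 + (y')^2) = const.
Hence y' is constant, so y(x) is affine.
Fitting the endpoints (0, 2) and (6, 2):
    slope m = (2 − 2) / (6 − 0) = 0,
    intercept c = 2 − m·0 = 2.
Extremal: y(x) = 2.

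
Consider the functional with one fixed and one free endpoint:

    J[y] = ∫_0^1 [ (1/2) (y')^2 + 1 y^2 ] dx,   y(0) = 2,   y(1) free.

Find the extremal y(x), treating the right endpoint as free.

The Lagrangian L = (1/2) (y')^2 + 1 y^2 gives
    ∂L/∂y = 2 y,   ∂L/∂y' = y'.
Euler-Lagrange: y'' − 2 y = 0.
With k = sqrt(2), the general solution is
    y(x) = A cosh(sqrt(2) x) + B sinh(sqrt(2) x).
Fixed left endpoint y(0) = 2 ⇒ A = 2.
The right endpoint x = 1 is free, so the natural (transversality) condition is ∂L/∂y' |_{x=1} = 0, i.e. y'(1) = 0.
Compute y'(x) = A k sinh(k x) + B k cosh(k x), so
    y'(1) = A k sinh(k·1) + B k cosh(k·1) = 0
    ⇒ B = −A tanh(k·1) = − 2 tanh(sqrt(2)·1).
Therefore the extremal is
    y(x) = 2 cosh(sqrt(2) x) − 2 tanh(sqrt(2)·1) sinh(sqrt(2) x).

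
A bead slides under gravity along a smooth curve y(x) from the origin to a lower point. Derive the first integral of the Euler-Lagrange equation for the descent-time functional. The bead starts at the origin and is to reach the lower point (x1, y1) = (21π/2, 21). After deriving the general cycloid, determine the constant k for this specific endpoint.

The Lagrangian L = sqrt((1 + y'^2) / y) has no explicit x dependence, so the Beltrami identity applies:
    L − y' ∂L/∂y' = C.
Compute ∂L/∂y' = y' / sqrt(y (1 + y'^2)).
Substitute:
    sqrt((1 + y'^2)/y) − y'·y' / sqrt(y (1 + y'^2))
    = (1 + y'^2) / sqrt(y (1 + y'^2)) − y'^2 / sqrt(y (1 + y'^2))
    = 1 / sqrt(y (1 + y'^2)) = C.
Squaring and rearranging gives the first integral
    y (1 + y'^2) = 1/C^2 =: k   (constant).
Solving this first-order ODE by the substitution
    y = (k/2)(1 − cos θ)
yields the cycloid parameterisation
    x(θ) = (k/2)(θ − sin θ),   y(θ) = (k/2)(1 − cos θ).
The constant k is fixed by the endpoint condition.
Now fit the given lower endpoint (x1, y1) = (21π/2, 21). At the bottom of the first arch (θ = π), the parametric equations give
    y(π) = (k/2)(1 − cos π) = k,
    x(π) = (k/2)(π − sin π) = kπ/2.
Matching y(π) = 21 gives k = 21, consistent with x(π) = 21π/2. Therefore the specific cycloid is
    x(θ) = (21/2)(θ − sin θ),   y(θ) = (21/2)(1 − cos θ).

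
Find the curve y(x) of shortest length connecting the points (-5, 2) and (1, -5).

Arc-length functional: J[y] = ∫ sqrt(1 + (y')^2) dx.
Lagrangian L = sqrt(1 + (y')^2) has no explicit y dependence, so ∂L/∂y = 0 and the Euler-Lagrange equation gives
    d/dx( y' / sqrt(1 + (y')^2) ) = 0  ⇒  y' / sqrt(1 + (y')^2) = const.
Hence y' is constant, so y(x) is affine.
Fitting the endpoints (-5, 2) and (1, -5):
    slope m = ((-5) − 2) / (1 − (-5)) = -7/6,
    intercept c = 2 − m·(-5) = -23/6.
Extremal: y(x) = (-7/6) x - 23/6.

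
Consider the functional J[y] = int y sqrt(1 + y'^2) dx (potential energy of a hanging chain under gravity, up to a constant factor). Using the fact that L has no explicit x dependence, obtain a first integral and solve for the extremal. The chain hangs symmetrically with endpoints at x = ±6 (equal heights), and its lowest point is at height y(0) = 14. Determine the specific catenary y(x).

The Lagrangian L(y, y') = y sqrt(1 + y'^2) has no explicit x dependence, so the Beltrami identity applies:
    L − y' ∂L/∂y' = C.
Compute ∂L/∂y' = y · y' / sqrt(1 + y'^2). Then
    L − y' ∂L/∂y'
    = y sqrt(1 + y'^2) − y · y'^2 / sqrt(1 + y'^2)
    = y (1 + y'^2 − y'^2) / sqrt(1 + y'^2)
    = y / sqrt(1 + y'^2) = C.
Squaring gives y^2 = C^2 (1 + y'^2), i.e.
    y'^2 = y^2 / C^2 − 1.
Separating variables,
    dy / sqrt(y^2 − C^2) = dx / C,
and integrating gives arccosh(y / C) = (x − a)/C, so
    y(x) = C cosh((x − a)/C),
the catenary. The constants C and a are fixed by the two endpoint conditions (and, for the hanging-chain problem, the length constraint selects C).
Now fit the given data. The endpoints x = ±6 are symmetric at equal height, so the catenary is even about its minimum: a = 0 and y(x) = C cosh(x/C). The lowest point is y(0) = C cosh(0) = C, and we are told y(0) = 14, so C = 14. Therefore
    y(x) = 14 cosh(x/14),
and at the endpoints
    y(±6) = 14 cosh(6/14).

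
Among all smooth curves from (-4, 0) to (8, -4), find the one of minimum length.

Arc-length functional: J[y] = ∫ sqrt(1 + (y')^2) dx.
Lagrangian L = sqrt(1 + (y')^2) has no explicit y dependence, so ∂L/∂y = 0 and the Euler-Lagrange equation gives
    d/dx( y' / sqrt(1 + (y')^2) ) = 0  ⇒  y' / sqrt(1 + (y')^2) = const.
Hence y' is constant, so y(x) is affine.
Fitting the endpoints (-4, 0) and (8, -4):
    slope m = ((-4) − 0) / (8 − (-4)) = -1/3,
    intercept c = 0 − m·(-4) = -4/3.
Extremal: y(x) = (-1/3) x - 4/3.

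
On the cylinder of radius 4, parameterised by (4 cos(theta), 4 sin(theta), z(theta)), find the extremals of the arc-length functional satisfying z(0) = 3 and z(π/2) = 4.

Parameterise the cylinder of radius R = 4 as
    r(θ) = (4 cos θ, 4 sin θ, z(θ)).
The arc-length element is
    ds = sqrt(16 + (dz/dθ)^2) dθ,
so the Lagrangian is L = sqrt(16 + z'^2).
L depends on z' only, not on z or θ, so ∂L/∂z = 0 and
    ∂L/∂z' = z' / sqrt(16 + z'^2).
The Euler-Lagrange equation gives
    d/dθ( z' / sqrt(16 + z'^2) ) = 0,
so z' is constant. Integrating once:
    z(θ) = a θ + b,
a helix on the cylinder (a straight line when the cylinder is unrolled). The constants a, b are determined by the endpoint conditions.
With endpoint conditions z(0) = 3 and z(π/2) = 4: from z(0) = b we get b = 3, and a·π/2 + 3 = 4 gives a = 2/π, so
    z(θ) = (2/π) θ + 3.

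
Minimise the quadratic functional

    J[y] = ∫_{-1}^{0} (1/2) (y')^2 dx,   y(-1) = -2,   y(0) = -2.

The Lagrangian is L = (1/2) (y')^2.
Compute ∂L/∂y = 0, ∂L/∂y' = y'.
The Euler-Lagrange equation d/dx(∂L/∂y') − ∂L/∂y = 0 reduces to
    y'' = 0.
Its general solution is
    y(x) = A x + B,
with A, B fixed by the endpoint conditions.
Applying the endpoint conditions y(-1) = -2 and y(0) = -2: solve A·-1 + B = -2 and A·0 + B = -2. Subtracting gives A(0 − -1) = -2 − -2, so A = 0, and B = -2 − A·-1 = -2. Therefore
    y(x) = -2.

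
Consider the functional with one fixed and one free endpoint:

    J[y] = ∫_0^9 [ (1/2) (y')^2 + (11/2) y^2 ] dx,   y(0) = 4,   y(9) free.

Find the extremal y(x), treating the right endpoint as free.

The Lagrangian L = (1/2) (y')^2 + (11/2) y^2 gives
    ∂L/∂y = 11 y,   ∂L/∂y' = y'.
Euler-Lagrange: y'' − 11 y = 0.
With k = sqrt(11), the general solution is
    y(x) = A cosh(sqrt(11) x) + B sinh(sqrt(11) x).
Fixed left endpoint y(0) = 4 ⇒ A = 4.
The right endpoint x = 9 is free, so the natural (transversality) condition is ∂L/∂y' |_{x=9} = 0, i.e. y'(9) = 0.
Compute y'(x) = A k sinh(k x) + B k cosh(k x), so
    y'(9) = A k sinh(k·9) + B k cosh(k·9) = 0
    ⇒ B = −A tanh(k·9) = − 4 tanh(sqrt(11)·9).
Therefore the extremal is
    y(x) = 4 cosh(sqrt(11) x) − 4 tanh(sqrt(11)·9) sinh(sqrt(11) x).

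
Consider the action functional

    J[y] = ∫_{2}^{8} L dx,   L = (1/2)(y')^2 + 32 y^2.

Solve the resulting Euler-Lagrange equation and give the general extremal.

The Lagrangian is L = (1/2)(y')^2 + 32 y^2.
∂L/∂y = 64y.
∂L/∂y' = y'.
The Euler-Lagrange equation d/dx(∂L/∂y') − ∂L/∂y = 0 becomes:
    y'' - 64 y = 0
General solution: y(x) = A e^(8x) + B e^(-8x), where A and B are arbitrary constants fixed by the endpoint conditions.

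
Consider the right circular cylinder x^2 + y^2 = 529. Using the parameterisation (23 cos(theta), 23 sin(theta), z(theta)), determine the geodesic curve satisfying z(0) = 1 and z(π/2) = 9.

Parameterise the cylinder of radius R = 23 as
    r(θ) = (23 cos θ, 23 sin θ, z(θ)).
The arc-length element is
    ds = sqrt(529 + (dz/dθ)^2) dθ,
so the Lagrangian is L = sqrt(529 + z'^2).
L depends on z' only, not on z or θ, so ∂L/∂z = 0 and
    ∂L/∂z' = z' / sqrt(529 + z'^2).
The Euler-Lagrange equation gives
    d/dθ( z' / sqrt(529 + z'^2) ) = 0,
so z' is constant. Integrating once:
    z(θ) = a θ + b,
a helix on the cylinder (a straight line when the cylinder is unrolled). The constants a, b are determined by the endpoint conditions.
With endpoint conditions z(0) = 1 and z(π/2) = 9: from z(0) = b we get b = 1, and a·π/2 + 1 = 9 gives a = 16/π, so
    z(θ) = (16/π) θ + 1.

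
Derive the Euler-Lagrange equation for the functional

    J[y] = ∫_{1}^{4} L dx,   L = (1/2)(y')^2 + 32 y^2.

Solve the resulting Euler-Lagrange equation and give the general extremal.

The Lagrangian is L = (1/2)(y')^2 + 32 y^2.
∂L/∂y = 64y.
∂L/∂y' = y'.
The Euler-Lagrange equation d/dx(∂L/∂y') − ∂L/∂y = 0 becomes:
    y'' - 64 y = 0
General solution: y(x) = A e^(8x) + B e^(-8x), where A and B are arbitrary constants fixed by the endpoint conditions.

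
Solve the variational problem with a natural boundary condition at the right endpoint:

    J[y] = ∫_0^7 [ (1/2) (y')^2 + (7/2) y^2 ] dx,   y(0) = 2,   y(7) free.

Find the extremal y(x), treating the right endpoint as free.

The Lagrangian L = (1/2) (y')^2 + (7/2) y^2 gives
    ∂L/∂y = 7 y,   ∂L/∂y' = y'.
Euler-Lagrange: y'' − 7 y = 0.
With k = sqrt(7), the general solution is
    y(x) = A cosh(sqrt(7) x) + B sinh(sqrt(7) x).
Fixed left endpoint y(0) = 2 ⇒ A = 2.
The right endpoint x = 7 is free, so the natural (transversality) condition is ∂L/∂y' |_{x=7} = 0, i.e. y'(7) = 0.
Compute y'(x) = A k sinh(k x) + B k cosh(k x), so
    y'(7) = A k sinh(k·7) + B k cosh(k·7) = 0
    ⇒ B = −A tanh(k·7) = − 2 tanh(sqrt(7)·7).
Therefore the extremal is
    y(x) = 2 cosh(sqrt(7) x) − 2 tanh(sqrt(7)·7) sinh(sqrt(7) x).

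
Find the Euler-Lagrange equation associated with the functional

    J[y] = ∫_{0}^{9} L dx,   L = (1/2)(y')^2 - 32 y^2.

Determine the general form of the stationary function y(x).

The Lagrangian is L = (1/2)(y')^2 - 32 y^2.
∂L/∂y = -64y.
∂L/∂y' = y'.
The Euler-Lagrange equation d/dx(∂L/∂y') − ∂L/∂y = 0 becomes:
    y'' + 64 y = 0
General solution: y(x) = A sin(8x) + B cos(8x), where A and B are arbitrary constants fixed by the endpoint conditions.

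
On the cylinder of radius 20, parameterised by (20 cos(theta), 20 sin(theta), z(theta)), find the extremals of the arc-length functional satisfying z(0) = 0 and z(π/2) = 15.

Parameterise the cylinder of radius R = 20 as
    r(θ) = (20 cos θ, 20 sin θ, z(θ)).
The arc-length element is
    ds = sqrt(400 + (dz/dθ)^2) dθ,
so the Lagrangian is L = sqrt(400 + z'^2).
L depends on z' only, not on z or θ, so ∂L/∂z = 0 and
    ∂L/∂z' = z' / sqrt(400 + z'^2).
The Euler-Lagrange equation gives
    d/dθ( z' / sqrt(400 + z'^2) ) = 0,
so z' is constant. Integrating once:
    z(θ) = a θ + b,
a helix on the cylinder (a straight line when the cylinder is unrolled). The constants a, b are determined by the endpoint conditions.
With endpoint conditions z(0) = 0 and z(π/2) = 15: from z(0) = b we get b = 0, and a·π/2 + 0 = 15 gives a = 30/π, so
    z(θ) = (30/π) θ.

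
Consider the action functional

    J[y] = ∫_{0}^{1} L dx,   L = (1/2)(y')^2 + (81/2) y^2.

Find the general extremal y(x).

The Lagrangian is L = (1/2)(y')^2 + (81/2) y^2.
∂L/∂y = 81y.
∂L/∂y' = y'.
The Euler-Lagrange equation d/dx(∂L/∂y') − ∂L/∂y = 0 becomes:
    y'' - 81 y = 0
General solution: y(x) = A e^(9x) + B e^(-9x), where A and B are arbitrary constants fixed by the endpoint conditions.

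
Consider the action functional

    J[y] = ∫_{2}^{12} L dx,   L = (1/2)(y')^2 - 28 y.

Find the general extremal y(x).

The Lagrangian is L = (1/2)(y')^2 - 28 y.
∂L/∂y = -28.
∂L/∂y' = y'.
The Euler-Lagrange equation d/dx(∂L/∂y') − ∂L/∂y = 0 becomes:
    y'' + 28 = 0
General solution: y(x) = -14 x^2 + A x + B, where A and B are arbitrary constants fixed by the endpoint conditions.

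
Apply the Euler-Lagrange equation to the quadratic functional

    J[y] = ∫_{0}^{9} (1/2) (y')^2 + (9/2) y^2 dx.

The Lagrangian is L = (1/2) (y')^2 + (9/2) y^2.
Compute ∂L/∂y = 9y, ∂L/∂y' = y'.
The Euler-Lagrange equation d/dx(∂L/∂y') − ∂L/∂y = 0 reduces to
    y'' − 9 y = 0.
Its general solution is
    y(x) = A e^(3x) + B e^(−3x),
with A, B fixed by the endpoint conditions.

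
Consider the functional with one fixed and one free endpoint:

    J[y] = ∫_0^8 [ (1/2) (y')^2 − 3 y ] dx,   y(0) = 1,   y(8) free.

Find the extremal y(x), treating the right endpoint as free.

The Lagrangian L = (1/2) (y')^2 − 3 y gives
    ∂L/∂y = −3,   ∂L/∂y' = y'.
Euler-Lagrange: d/dx(y') − (−3) = 0, i.e. y'' + 3 = 0, so
    y(x) = −(3/2) x^2 + C1 x + C2.
Fixed left endpoint y(0) = 1 ⇒ C2 = 1.
The right endpoint x = 8 is free, so the natural (transversality) condition is ∂L/∂y' |_{x=8} = 0, i.e. y'(8) = 0.
Compute y'(x) = −3 x + C1, so y'(8) = −24 + C1 = 0 ⇒ C1 = 24.
Therefore the extremal is
    y(x) = −(3/2) x^2 + 24 x + 1.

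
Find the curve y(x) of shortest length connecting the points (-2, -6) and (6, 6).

Arc-length functional: J[y] = ∫ sqrt(1 + (y')^2) dx.
Lagrangian L = sqrt(1 + (y')^2) has no explicit y dependence, so ∂L/∂y = 0 and the Euler-Lagrange equation gives
    d/dx( y' / sqrt(1 + (y')^2) ) = 0  ⇒  y' / sqrt(1 + (y')^2) = const.
Hence y' is constant, so y(x) is affine.
Fitting the endpoints (-2, -6) and (6, 6):
    slope m = (6 − (-6)) / (6 − (-2)) = 3/2,
    intercept c = (-6) − m·(-2) = -3.
Extremal: y(x) = (3/2) x - 3.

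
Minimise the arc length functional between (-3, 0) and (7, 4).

Arc-length functional: J[y] = ∫ sqrt(1 + (y')^2) dx.
Lagrangian L = sqrt(1 + (y')^2) has no explicit y dependence, so ∂L/∂y = 0 and the Euler-Lagrange equation gives
    d/dx( y' / sqrt(1 + (y')^2) ) = 0  ⇒  y' / sqrt(1 + (y')^2) = const.
Hence y' is constant, so y(x) is affine.
Fitting the endpoints (-3, 0) and (7, 4):
    slope m = (4 − 0) / (7 − (-3)) = 2/5,
    intercept c = 0 − m·(-3) = 6/5.
Extremal: y(x) = (2/5) x + 6/5.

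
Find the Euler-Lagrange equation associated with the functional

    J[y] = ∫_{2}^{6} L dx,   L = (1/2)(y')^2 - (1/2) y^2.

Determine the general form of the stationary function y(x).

The Lagrangian is L = (1/2)(y')^2 - (1/2) y^2.
∂L/∂y = -y.
∂L/∂y' = y'.
The Euler-Lagrange equation d/dx(∂L/∂y') − ∂L/∂y = 0 becomes:
    y'' + y = 0
General solution: y(x) = A sin(x) + B cos(x), where A and B are arbitrary constants fixed by the endpoint conditions.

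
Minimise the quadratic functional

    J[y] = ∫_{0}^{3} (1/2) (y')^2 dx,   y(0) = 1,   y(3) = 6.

The Lagrangian is L = (1/2) (y')^2.
Compute ∂L/∂y = 0, ∂L/∂y' = y'.
The Euler-Lagrange equation d/dx(∂L/∂y') − ∂L/∂y = 0 reduces to
    y'' = 0.
Its general solution is
    y(x) = A x + B,
with A, B fixed by the endpoint conditions.
Applying the endpoint conditions y(0) = 1 and y(3) = 6: solve A·0 + B = 1 and A·3 + B = 6. Subtracting gives A(3 − 0) = 6 − 1, so A = 5/3, and B = 1 − A·0 = 1. Therefore
    y(x) = (5/3) x + 1.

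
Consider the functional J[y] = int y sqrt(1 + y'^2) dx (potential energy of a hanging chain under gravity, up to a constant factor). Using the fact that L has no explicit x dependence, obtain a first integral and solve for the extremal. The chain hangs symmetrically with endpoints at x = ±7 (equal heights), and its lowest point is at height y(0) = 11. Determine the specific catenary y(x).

The Lagrangian L(y, y') = y sqrt(1 + y'^2) has no explicit x dependence, so the Beltrami identity applies:
    L − y' ∂L/∂y' = C.
Compute ∂L/∂y' = y · y' / sqrt(1 + y'^2). Then
    L − y' ∂L/∂y'
    = y sqrt(1 + y'^2) − y · y'^2 / sqrt(1 + y'^2)
    = y (1 + y'^2 − y'^2) / sqrt(1 + y'^2)
    = y / sqrt(1 + y'^2) = C.
Squaring gives y^2 = C^2 (1 + y'^2), i.e.
    y'^2 = y^2 / C^2 − 1.
Separating variables,
    dy / sqrt(y^2 − C^2) = dx / C,
and integrating gives arccosh(y / C) = (x − a)/C, so
    y(x) = C cosh((x − a)/C),
the catenary. The constants C and a are fixed by the two endpoint conditions (and, for the hanging-chain problem, the length constraint selects C).
Now fit the given data. The endpoints x = ±7 are symmetric at equal height, so the catenary is even about its minimum: a = 0 and y(x) = C cosh(x/C). The lowest point is y(0) = C cosh(0) = C, and we are told y(0) = 11, so C = 11. Therefore
    y(x) = 11 cosh(x/11),
and at the endpoints
    y(±7) = 11 cosh(7/11).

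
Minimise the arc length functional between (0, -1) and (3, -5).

Arc-length functional: J[y] = ∫ sqrt(1 + (y')^2) dx.
Lagrangian L = sqrt(1 + (y')^2) has no explicit y dependence, so ∂L/∂y = 0 and the Euler-Lagrange equation gives
    d/dx( y' / sqrt(1 + (y')^2) ) = 0  ⇒  y' / sqrt(1 + (y')^2) = const.
Hence y' is constant, so y(x) is affine.
Fitting the endpoints (0, -1) and (3, -5):
    slope m = ((-5) − (-1)) / (3 − 0) = -4/3,
    intercept c = (-1) − m·0 = -1.
Extremal: y(x) = (-4/3) x - 1.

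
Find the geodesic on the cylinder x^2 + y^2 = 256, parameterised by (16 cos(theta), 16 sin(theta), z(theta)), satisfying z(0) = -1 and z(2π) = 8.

Parameterise the cylinder of radius R = 16 as
    r(θ) = (16 cos θ, 16 sin θ, z(θ)).
The arc-length element is
    ds = sqrt(256 + (dz/dθ)^2) dθ,
so the Lagrangian is L = sqrt(256 + z'^2).
L depends on z' only, not on z or θ, so ∂L/∂z = 0 and
    ∂L/∂z' = z' / sqrt(256 + z'^2).
The Euler-Lagrange equation gives
    d/dθ( z' / sqrt(256 + z'^2) ) = 0,
so z' is constant. Integrating once:
    z(θ) = a θ + b,
a helix on the cylinder (a straight line when the cylinder is unrolled). The constants a, b are determined by the endpoint conditions.
With endpoint conditions z(0) = -1 and z(2π) = 8: from z(0) = b we get b = -1, and a·2π + -1 = 8 gives a = 9/(2π), so
    z(θ) = (9/(2π)) θ − 1.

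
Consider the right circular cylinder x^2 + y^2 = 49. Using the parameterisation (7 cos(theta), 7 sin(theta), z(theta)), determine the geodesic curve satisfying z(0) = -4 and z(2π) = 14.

Parameterise the cylinder of radius R = 7 as
    r(θ) = (7 cos θ, 7 sin θ, z(θ)).
The arc-length element is
    ds = sqrt(49 + (dz/dθ)^2) dθ,
so the Lagrangian is L = sqrt(49 + z'^2).
L depends on z' only, not on z or θ, so ∂L/∂z = 0 and
    ∂L/∂z' = z' / sqrt(49 + z'^2).
The Euler-Lagrange equation gives
    d/dθ( z' / sqrt(49 + z'^2) ) = 0,
so z' is constant. Integrating once:
    z(θ) = a θ + b,
a helix on the cylinder (a straight line when the cylinder is unrolled). The constants a, b are determined by the endpoint conditions.
With endpoint conditions z(0) = -4 and z(2π) = 14: from z(0) = b we get b = -4, and a·2π + -4 = 14 gives a = 9/π, so
    z(θ) = (9/π) θ − 4.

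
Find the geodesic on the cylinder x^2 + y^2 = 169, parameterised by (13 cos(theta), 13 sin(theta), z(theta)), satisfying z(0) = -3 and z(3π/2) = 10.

Parameterise the cylinder of radius R = 13 as
    r(θ) = (13 cos θ, 13 sin θ, z(θ)).
The arc-length element is
    ds = sqrt(169 + (dz/dθ)^2) dθ,
so the Lagrangian is L = sqrt(169 + z'^2).
L depends on z' only, not on z or θ, so ∂L/∂z = 0 and
    ∂L/∂z' = z' / sqrt(169 + z'^2).
The Euler-Lagrange equation gives
    d/dθ( z' / sqrt(169 + z'^2) ) = 0,
so z' is constant. Integrating once:
    z(θ) = a θ + b,
a helix on the cylinder (a straight line when the cylinder is unrolled). The constants a, b are determined by the endpoint conditions.
With endpoint conditions z(0) = -3 and z(3π/2) = 10: from z(0) = b we get b = -3, and a·3π/2 + -3 = 10 gives a = 26/(3π), so
    z(θ) = (26/(3π)) θ − 3.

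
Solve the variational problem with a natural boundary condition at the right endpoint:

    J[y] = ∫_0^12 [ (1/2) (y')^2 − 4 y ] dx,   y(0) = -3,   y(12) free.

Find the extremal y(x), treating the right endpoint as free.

The Lagrangian L = (1/2) (y')^2 − 4 y gives
    ∂L/∂y = −4,   ∂L/∂y' = y'.
Euler-Lagrange: d/dx(y') − (−4) = 0, i.e. y'' + 4 = 0, so
    y(x) = −(4/2) x^2 + C1 x + C2.
Fixed left endpoint y(0) = -3 ⇒ C2 = -3.
The right endpoint x = 12 is free, so the natural (transversality) condition is ∂L/∂y' |_{x=12} = 0, i.e. y'(12) = 0.
Compute y'(x) = −4 x + C1, so y'(12) = −48 + C1 = 0 ⇒ C1 = 48.
Therefore the extremal is
    y(x) = −2 x^2 + 48 x − 3.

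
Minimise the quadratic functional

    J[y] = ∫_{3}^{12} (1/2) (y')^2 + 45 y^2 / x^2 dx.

The Lagrangian is L = (1/2) (y')^2 + 45 y^2 / x^2.
Compute ∂L/∂y = 90y/x^2, ∂L/∂y' = y'.
The Euler-Lagrange equation d/dx(∂L/∂y') − ∂L/∂y = 0 reduces to
    y'' − 90/x^2 · y = 0  (x > 0).
Its general solution is
    y(x) = A x^10 + B x^(-9),
with A, B fixed by the endpoint conditions.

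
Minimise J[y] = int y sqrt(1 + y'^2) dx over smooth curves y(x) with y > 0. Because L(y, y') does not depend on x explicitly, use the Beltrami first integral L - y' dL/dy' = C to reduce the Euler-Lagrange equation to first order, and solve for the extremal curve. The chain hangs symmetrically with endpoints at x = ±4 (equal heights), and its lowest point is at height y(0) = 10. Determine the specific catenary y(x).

The Lagrangian L(y, y') = y sqrt(1 + y'^2) has no explicit x dependence, so the Beltrami identity applies:
    L − y' ∂L/∂y' = C.
Compute ∂L/∂y' = y · y' / sqrt(1 + y'^2). Then
    L − y' ∂L/∂y'
    = y sqrt(1 + y'^2) − y · y'^2 / sqrt(1 + y'^2)
    = y (1 + y'^2 − y'^2) / sqrt(1 + y'^2)
    = y / sqrt(1 + y'^2) = C.
Squaring gives y^2 = C^2 (1 + y'^2), i.e.
    y'^2 = y^2 / C^2 − 1.
Separating variables,
    dy / sqrt(y^2 − C^2) = dx / C,
and integrating gives arccosh(y / C) = (x − a)/C, so
    y(x) = C cosh((x − a)/C),
the catenary. The constants C and a are fixed by the two endpoint conditions (and, for the hanging-chain problem, the length constraint selects C).
Now fit the given data. The endpoints x = ±4 are symmetric at equal height, so the catenary is even about its minimum: a = 0 and y(x) = C cosh(x/C). The lowest point is y(0) = C cosh(0) = C, and we are told y(0) = 10, so C = 10. Therefore
    y(x) = 10 cosh(x/10),
and at the endpoints
    y(±4) = 10 cosh(4/10).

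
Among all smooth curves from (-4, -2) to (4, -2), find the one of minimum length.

Arc-length functional: J[y] = ∫ sqrt(1 + (y')^2) dx.
Lagrangian L = sqrt(1 + (y')^2) has no explicit y dependence, so ∂L/∂y = 0 and the Euler-Lagrange equation gives
    d/dx( y' / sqrt(1 + (y')^2) ) = 0  ⇒  y' / sqrt(1 + (y')^2) = const.
Hence y' is constant, so y(x) is affine.
Fitting the endpoints (-4, -2) and (4, -2):
    slope m = ((-2) − (-2)) / (4 − (-4)) = 0,
    intercept c = (-2) − m·(-4) = -2.
Extremal: y(x) = -2.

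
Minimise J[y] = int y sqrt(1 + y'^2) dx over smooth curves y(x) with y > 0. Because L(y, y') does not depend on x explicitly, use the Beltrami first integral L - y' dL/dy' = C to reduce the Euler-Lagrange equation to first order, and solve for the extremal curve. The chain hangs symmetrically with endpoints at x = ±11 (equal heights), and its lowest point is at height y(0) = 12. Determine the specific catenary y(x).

The Lagrangian L(y, y') = y sqrt(1 + y'^2) has no explicit x dependence, so the Beltrami identity applies:
    L − y' ∂L/∂y' = C.
Compute ∂L/∂y' = y · y' / sqrt(1 + y'^2). Then
    L − y' ∂L/∂y'
    = y sqrt(1 + y'^2) − y · y'^2 / sqrt(1 + y'^2)
    = y (1 + y'^2 − y'^2) / sqrt(1 + y'^2)
    = y / sqrt(1 + y'^2) = C.
Squaring gives y^2 = C^2 (1 + y'^2), i.e.
    y'^2 = y^2 / C^2 − 1.
Separating variables,
    dy / sqrt(y^2 − C^2) = dx / C,
and integrating gives arccosh(y / C) = (x − a)/C, so
    y(x) = C cosh((x − a)/C),
the catenary. The constants C and a are fixed by the two endpoint conditions (and, for the hanging-chain problem, the length constraint selects C).
Now fit the given data. The endpoints x = ±11 are symmetric at equal height, so the catenary is even about its minimum: a = 0 and y(x) = C cosh(x/C). The lowest point is y(0) = C cosh(0) = C, and we are told y(0) = 12, so C = 12. Therefore
    y(x) = 12 cosh(x/12),
and at the endpoints
    y(±11) = 12 cosh(11/12).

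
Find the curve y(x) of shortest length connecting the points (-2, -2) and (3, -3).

Arc-length functional: J[y] = ∫ sqrt(1 + (y')^2) dx.
Lagrangian L = sqrt(1 + (y')^2) has no explicit y dependence, so ∂L/∂y = 0 and the Euler-Lagrange equation gives
    d/dx( y' / sqrt(1 + (y')^2) ) = 0  ⇒  y' / sqrt(1 + (y')^2) = const.
Hence y' is constant, so y(x) is affine.
Fitting the endpoints (-2, -2) and (3, -3):
    slope m = ((-3) − (-2)) / (3 − (-2)) = -1/5,
    intercept c = (-2) − m·(-2) = -12/5.
Extremal: y(x) = (-1/5) x - 12/5.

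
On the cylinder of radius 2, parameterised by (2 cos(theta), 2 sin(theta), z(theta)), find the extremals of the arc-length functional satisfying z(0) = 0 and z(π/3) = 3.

Parameterise the cylinder of radius R = 2 as
    r(θ) = (2 cos θ, 2 sin θ, z(θ)).
The arc-length element is
    ds = sqrt(4 + (dz/dθ)^2) dθ,
so the Lagrangian is L = sqrt(4 + z'^2).
L depends on z' only, not on z or θ, so ∂L/∂z = 0 and
    ∂L/∂z' = z' / sqrt(4 + z'^2).
The Euler-Lagrange equation gives
    d/dθ( z' / sqrt(4 + z'^2) ) = 0,
so z' is constant. Integrating once:
    z(θ) = a θ + b,
a helix on the cylinder (a straight line when the cylinder is unrolled). The constants a, b are determined by the endpoint conditions.
With endpoint conditions z(0) = 0 and z(π/3) = 3: from z(0) = b we get b = 0, and a·π/3 + 0 = 3 gives a = 9/π, so
    z(θ) = (9/π) θ.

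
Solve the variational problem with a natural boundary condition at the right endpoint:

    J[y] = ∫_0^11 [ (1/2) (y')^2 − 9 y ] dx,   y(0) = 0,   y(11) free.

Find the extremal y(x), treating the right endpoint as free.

The Lagrangian L = (1/2) (y')^2 − 9 y gives
    ∂L/∂y = −9,   ∂L/∂y' = y'.
Euler-Lagrange: d/dx(y') − (−9) = 0, i.e. y'' + 9 = 0, so
    y(x) = −(9/2) x^2 + C1 x + C2.
Fixed left endpoint y(0) = 0 ⇒ C2 = 0.
The right endpoint x = 11 is free, so the natural (transversality) condition is ∂L/∂y' |_{x=11} = 0, i.e. y'(11) = 0.
Compute y'(x) = −9 x + C1, so y'(11) = −99 + C1 = 0 ⇒ C1 = 99.
Therefore the extremal is
    y(x) = −(9/2) x^2 + 99 x.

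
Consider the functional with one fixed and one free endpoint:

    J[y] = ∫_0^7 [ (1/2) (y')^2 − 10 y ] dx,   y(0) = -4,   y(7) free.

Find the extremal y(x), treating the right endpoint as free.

The Lagrangian L = (1/2) (y')^2 − 10 y gives
    ∂L/∂y = −10,   ∂L/∂y' = y'.
Euler-Lagrange: d/dx(y') − (−10) = 0, i.e. y'' + 10 = 0, so
    y(x) = −(10/2) x^2 + C1 x + C2.
Fixed left endpoint y(0) = -4 ⇒ C2 = -4.
The right endpoint x = 7 is free, so the natural (transversality) condition is ∂L/∂y' |_{x=7} = 0, i.e. y'(7) = 0.
Compute y'(x) = −10 x + C1, so y'(7) = −70 + C1 = 0 ⇒ C1 = 70.
Therefore the extremal is
    y(x) = −5 x^2 + 70 x − 4.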